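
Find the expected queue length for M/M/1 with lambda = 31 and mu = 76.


rho = 31/76; Lq = rho^2/(1-rho) = 0.28

0.28


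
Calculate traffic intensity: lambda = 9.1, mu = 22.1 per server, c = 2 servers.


rho = lambda / (c * mu) = 9.1 / (2 * 22.1) = 0.2059

0.2059


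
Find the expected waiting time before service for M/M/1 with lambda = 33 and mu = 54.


rho = 33/54; Wq = rho/(mu - lambda) = 0.0291 hours

0.0291 hours


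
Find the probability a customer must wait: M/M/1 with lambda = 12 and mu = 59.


P(wait) = rho = lambda/mu = 12/59 = 0.2034

0.2034


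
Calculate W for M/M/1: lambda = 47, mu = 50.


W = 1/(mu - lambda) = 1/(50 - 47) = 0.3333 hours

0.3333 hours


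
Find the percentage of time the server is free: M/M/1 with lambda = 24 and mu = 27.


Idle fraction = (1 - rho) * 100 = (1 - 24/27) * 100 = 11.1%

11.1%


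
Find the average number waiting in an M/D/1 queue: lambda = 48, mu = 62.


M/D/1: Lq = rho^2 / (2*(1-rho)) where rho = 48/62; Lq = 1.33

1.33


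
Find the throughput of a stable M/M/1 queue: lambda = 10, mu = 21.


For a stable queue (lambda < mu), throughput = lambda = 10 per hour

10 per hour


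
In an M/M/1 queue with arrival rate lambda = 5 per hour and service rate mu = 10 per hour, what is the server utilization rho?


rho = lambda/mu = 5/10 = 0.5

0.5


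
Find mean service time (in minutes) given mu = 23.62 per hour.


Mean service time = 60/mu = 60/23.62 = 2.54 minutes

2.54 minutes


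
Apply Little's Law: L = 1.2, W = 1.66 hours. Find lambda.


lambda = L / W = 1.2 / 1.66 = 0.72 per hour

0.72 per hour


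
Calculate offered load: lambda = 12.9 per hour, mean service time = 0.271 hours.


Offered load a = lambda * E[S] = 12.9 * 0.271 = 3.5 Erlangs

3.5 Erlangs


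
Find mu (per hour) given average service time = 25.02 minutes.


mu = 60 / avg_service_time = 60 / 25.02 = 2.4 per hour

2.4 per hour


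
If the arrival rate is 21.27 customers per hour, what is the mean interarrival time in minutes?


Mean interarrival time = 60/lambda = 60/21.27 = 2.82 minutes

2.82 minutes


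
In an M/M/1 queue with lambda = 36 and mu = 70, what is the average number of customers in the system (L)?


rho = 36/70; L = rho/(1-rho) = 1.06

1.06


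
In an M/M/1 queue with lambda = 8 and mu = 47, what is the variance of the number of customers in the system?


rho = 8/47; Var(N) = rho/(1-rho)^2 = 0.25

0.25


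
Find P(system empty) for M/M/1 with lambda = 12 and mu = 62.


P0 = 1 - rho = 1 - 12/62 = 0.8065

0.8065


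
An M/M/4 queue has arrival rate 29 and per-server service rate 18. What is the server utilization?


rho = lambda/(c*mu) = 29/(4*18) = 0.4028

0.4028


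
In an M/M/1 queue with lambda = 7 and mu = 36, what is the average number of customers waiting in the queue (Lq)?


rho = 7/36; Lq = rho^2/(1-rho) = 0.05

0.05


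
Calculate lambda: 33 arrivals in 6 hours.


lambda = total arrivals / time = 33 / 6 = 5.5 per hour

5.5 per hour


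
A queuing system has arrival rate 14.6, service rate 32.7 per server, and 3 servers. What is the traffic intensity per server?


rho = lambda / (c * mu) = 14.6 / (3 * 32.7) = 0.1488

0.1488


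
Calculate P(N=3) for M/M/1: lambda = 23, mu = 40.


rho = 23/40; P(n) = (1-rho)*rho^n = (1-23/40)*(23/40)^3 = 0.0808

0.0808


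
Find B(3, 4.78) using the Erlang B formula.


B(N,A) = (A^N/N!) / sum(A^k/k!, k=0..N) with N=3, A=4.78 = 0.5141

0.5141


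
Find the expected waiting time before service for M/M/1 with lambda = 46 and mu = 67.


rho = 46/67; Wq = rho/(mu - lambda) = 0.0327 hours

0.0327 hours


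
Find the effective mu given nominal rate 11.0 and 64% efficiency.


Effective rate = mu * efficiency = 11.0 * 0.64 = 7.04 per hour

7.04 per hour


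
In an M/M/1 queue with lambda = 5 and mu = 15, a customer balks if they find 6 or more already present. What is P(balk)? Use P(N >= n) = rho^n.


P(N >= 6) = rho^6 = (5/15)^6 = 0.0014

0.0014


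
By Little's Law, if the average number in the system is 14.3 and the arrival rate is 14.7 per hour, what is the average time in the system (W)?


W = L / lambda = 14.3 / 14.7 = 0.9728 hours

0.9728 hours


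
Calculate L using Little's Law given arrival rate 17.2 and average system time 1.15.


L = lambda * W = 17.2 * 1.15 = 19.78

19.78


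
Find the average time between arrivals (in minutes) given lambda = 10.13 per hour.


Mean interarrival time = 60/lambda = 60/10.13 = 5.92 minutes

5.92 minutes


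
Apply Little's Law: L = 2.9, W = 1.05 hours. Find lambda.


lambda = L / W = 2.9 / 1.05 = 2.76 per hour

2.76 per hour


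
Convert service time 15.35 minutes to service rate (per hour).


mu = 60 / avg_service_time = 60 / 15.35 = 3.91 per hour

3.91 per hour


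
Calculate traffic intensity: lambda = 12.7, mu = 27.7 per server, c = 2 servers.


rho = lambda / (c * mu) = 12.7 / (2 * 27.7) = 0.2292

0.2292


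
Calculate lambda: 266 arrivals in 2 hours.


lambda = total arrivals / time = 266 / 2 = 133.0 per hour

133.0 per hour


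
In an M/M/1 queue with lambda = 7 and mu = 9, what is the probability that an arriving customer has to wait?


P(wait) = rho = lambda/mu = 7/9 = 0.7778

0.7778


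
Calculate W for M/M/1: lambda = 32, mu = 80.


W = 1/(mu - lambda) = 1/(80 - 32) = 0.0208 hours

0.0208 hours


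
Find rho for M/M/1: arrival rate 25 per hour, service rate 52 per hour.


rho = lambda/mu = 25/52 = 0.4808

0.4808


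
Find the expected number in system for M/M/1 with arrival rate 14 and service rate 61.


rho = 14/61; L = rho/(1-rho) = 0.3

0.3


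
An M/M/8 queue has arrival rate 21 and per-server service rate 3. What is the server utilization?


rho = lambda/(c*mu) = 21/(8*3) = 0.875

0.875


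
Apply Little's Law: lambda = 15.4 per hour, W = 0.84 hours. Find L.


L = lambda * W = 15.4 * 0.84 = 12.94

12.94


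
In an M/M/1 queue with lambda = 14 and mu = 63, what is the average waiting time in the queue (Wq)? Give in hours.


rho = 14/63; Wq = rho/(mu - lambda) = 0.0045 hours

0.0045 hours


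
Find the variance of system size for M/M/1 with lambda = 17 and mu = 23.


rho = 17/23; Var(N) = rho/(1-rho)^2 = 10.86

10.86


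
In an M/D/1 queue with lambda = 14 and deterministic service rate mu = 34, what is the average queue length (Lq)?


M/D/1: Lq = rho^2 / (2*(1-rho)) where rho = 14/34; Lq = 0.14

0.14


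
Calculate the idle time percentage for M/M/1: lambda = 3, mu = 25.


Idle fraction = (1 - rho) * 100 = (1 - 3/25) * 100 = 88.0%

88.0%


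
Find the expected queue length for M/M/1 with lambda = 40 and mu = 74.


rho = 40/74; Lq = rho^2/(1-rho) = 0.64

0.64


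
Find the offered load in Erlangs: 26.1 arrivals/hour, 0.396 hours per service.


Offered load a = lambda * E[S] = 26.1 * 0.396 = 10.34 Erlangs

10.34 Erlangs


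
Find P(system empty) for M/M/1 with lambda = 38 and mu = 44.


P0 = 1 - rho = 1 - 38/44 = 0.1364

0.1364


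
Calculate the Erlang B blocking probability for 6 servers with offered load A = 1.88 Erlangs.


B(N,A) = (A^N/N!) / sum(A^k/k!, k=0..N) with N=6, A=1.88 = 0.0094

0.0094


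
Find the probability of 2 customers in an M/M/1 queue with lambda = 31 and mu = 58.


rho = 31/58; P(n) = (1-rho)*rho^n = (1-31/58)*(31/58)^2 = 0.133

0.133


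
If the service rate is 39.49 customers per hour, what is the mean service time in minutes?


Mean service time = 60/mu = 60/39.49 = 1.52 minutes

1.52 minutes


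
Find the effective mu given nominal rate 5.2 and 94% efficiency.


Effective rate = mu * efficiency = 5.2 * 0.94 = 4.89 per hour

4.89 per hour


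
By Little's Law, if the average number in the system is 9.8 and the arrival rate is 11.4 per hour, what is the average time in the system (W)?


W = L / lambda = 9.8 / 11.4 = 0.8596 hours

0.8596 hours


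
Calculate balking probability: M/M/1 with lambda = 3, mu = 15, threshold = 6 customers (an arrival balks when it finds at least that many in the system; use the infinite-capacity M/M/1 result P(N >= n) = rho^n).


P(N >= 6) = rho^6 = (3/15)^6 = 0.0001

0.0001


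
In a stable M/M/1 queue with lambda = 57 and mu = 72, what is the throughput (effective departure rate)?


For a stable queue (lambda < mu), throughput = lambda = 57 per hour

57 per hour


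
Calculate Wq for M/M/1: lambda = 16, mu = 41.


rho = 16/41; Wq = rho/(mu - lambda) = 0.0156 hours

0.0156 hours


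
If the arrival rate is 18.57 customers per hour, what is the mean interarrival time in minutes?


Mean interarrival time = 60/lambda = 60/18.57 = 3.23 minutes

3.23 minutes


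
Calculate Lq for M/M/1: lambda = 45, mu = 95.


rho = 45/95; Lq = rho^2/(1-rho) = 0.43

0.43


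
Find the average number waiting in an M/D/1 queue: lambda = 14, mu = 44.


M/D/1: Lq = rho^2 / (2*(1-rho)) where rho = 14/44; Lq = 0.07

0.07


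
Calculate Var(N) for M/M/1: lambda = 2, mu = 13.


rho = 2/13; Var(N) = rho/(1-rho)^2 = 0.21

0.21


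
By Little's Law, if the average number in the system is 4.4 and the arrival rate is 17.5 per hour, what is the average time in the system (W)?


W = L / lambda = 4.4 / 17.5 = 0.2514 hours

0.2514 hours


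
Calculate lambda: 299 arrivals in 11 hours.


lambda = total arrivals / time = 299 / 11 = 27.18 per hour

27.18 per hour


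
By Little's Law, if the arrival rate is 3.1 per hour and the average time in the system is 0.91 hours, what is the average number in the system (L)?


L = lambda * W = 3.1 * 0.91 = 2.82

2.82


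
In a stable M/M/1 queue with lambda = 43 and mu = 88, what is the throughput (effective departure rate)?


For a stable queue (lambda < mu), throughput = lambda = 43 per hour

43 per hour


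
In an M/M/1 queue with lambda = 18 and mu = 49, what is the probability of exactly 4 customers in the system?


rho = 18/49; P(n) = (1-rho)*rho^n = (1-18/49)*(18/49)^4 = 0.0115

0.0115


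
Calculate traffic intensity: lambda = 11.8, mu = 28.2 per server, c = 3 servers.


rho = lambda / (c * mu) = 11.8 / (3 * 28.2) = 0.1395

0.1395


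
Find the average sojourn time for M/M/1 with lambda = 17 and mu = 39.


W = 1/(mu - lambda) = 1/(39 - 17) = 0.0455 hours

0.0455 hours


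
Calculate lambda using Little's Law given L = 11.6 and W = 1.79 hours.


lambda = L / W = 11.6 / 1.79 = 6.48 per hour

6.48 per hour


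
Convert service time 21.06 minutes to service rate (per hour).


mu = 60 / avg_service_time = 60 / 21.06 = 2.85 per hour

2.85 per hour


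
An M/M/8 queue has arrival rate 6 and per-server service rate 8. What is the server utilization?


rho = lambda/(c*mu) = 6/(8*8) = 0.0938

0.0938


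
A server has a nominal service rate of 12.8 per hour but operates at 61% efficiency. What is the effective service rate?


Effective rate = mu * efficiency = 12.8 * 0.61 = 7.81 per hour

7.81 per hour


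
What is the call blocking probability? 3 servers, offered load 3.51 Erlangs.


B(N,A) = (A^N/N!) / sum(A^k/k!, k=0..N) with N=3, A=3.51 = 0.4032

0.4032


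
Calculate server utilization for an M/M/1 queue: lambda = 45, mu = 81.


rho = lambda/mu = 45/81 = 0.5556

0.5556


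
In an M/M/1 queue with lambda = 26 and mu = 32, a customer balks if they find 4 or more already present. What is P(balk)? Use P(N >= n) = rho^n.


P(N >= 4) = rho^4 = (26/32)^4 = 0.4358

0.4358


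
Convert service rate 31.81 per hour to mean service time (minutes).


Mean service time = 60/mu = 60/31.81 = 1.89 minutes

1.89 minutes


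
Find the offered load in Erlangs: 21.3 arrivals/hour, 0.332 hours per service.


Offered load a = lambda * E[S] = 21.3 * 0.332 = 7.07 Erlangs

7.07 Erlangs


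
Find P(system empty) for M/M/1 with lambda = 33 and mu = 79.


P0 = 1 - rho = 1 - 33/79 = 0.5823

0.5823


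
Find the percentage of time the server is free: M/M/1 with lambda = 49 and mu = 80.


Idle fraction = (1 - rho) * 100 = (1 - 49/80) * 100 = 38.8%

38.8%


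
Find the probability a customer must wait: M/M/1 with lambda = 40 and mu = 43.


P(wait) = rho = lambda/mu = 40/43 = 0.9302

0.9302


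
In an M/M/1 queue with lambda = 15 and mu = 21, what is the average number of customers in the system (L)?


rho = 15/21; L = rho/(1-rho) = 2.5

2.5


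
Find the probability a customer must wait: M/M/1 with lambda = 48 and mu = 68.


P(wait) = rho = lambda/mu = 48/68 = 0.7059

0.7059


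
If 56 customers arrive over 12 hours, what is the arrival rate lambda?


lambda = total arrivals / time = 56 / 12 = 4.67 per hour

4.67 per hour


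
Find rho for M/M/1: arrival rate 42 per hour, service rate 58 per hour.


rho = lambda/mu = 42/58 = 0.7241

0.7241


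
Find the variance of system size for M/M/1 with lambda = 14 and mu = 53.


rho = 14/53; Var(N) = rho/(1-rho)^2 = 0.49

0.49


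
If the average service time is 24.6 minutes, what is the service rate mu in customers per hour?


mu = 60 / avg_service_time = 60 / 24.6 = 2.44 per hour

2.44 per hour


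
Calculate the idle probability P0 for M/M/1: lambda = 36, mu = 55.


P0 = 1 - rho = 1 - 36/55 = 0.3455

0.3455


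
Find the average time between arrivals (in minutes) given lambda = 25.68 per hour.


Mean interarrival time = 60/lambda = 60/25.68 = 2.34 minutes

2.34 minutes


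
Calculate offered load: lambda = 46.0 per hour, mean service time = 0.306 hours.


Offered load a = lambda * E[S] = 46.0 * 0.306 = 14.08 Erlangs

14.08 Erlangs


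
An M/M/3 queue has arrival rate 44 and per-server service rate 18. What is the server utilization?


rho = lambda/(c*mu) = 44/(3*18) = 0.8148

0.8148


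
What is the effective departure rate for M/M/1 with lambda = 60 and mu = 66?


For a stable queue (lambda < mu), throughput = lambda = 60 per hour

60 per hour


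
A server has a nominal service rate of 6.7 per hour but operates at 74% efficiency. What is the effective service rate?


Effective rate = mu * efficiency = 6.7 * 0.74 = 4.96 per hour

4.96 per hour


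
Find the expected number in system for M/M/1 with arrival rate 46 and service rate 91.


rho = 46/91; L = rho/(1-rho) = 1.02

1.02


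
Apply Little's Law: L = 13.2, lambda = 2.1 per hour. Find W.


W = L / lambda = 13.2 / 2.1 = 6.2857 hours

6.2857 hours


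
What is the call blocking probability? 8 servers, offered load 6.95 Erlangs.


B(N,A) = (A^N/N!) / sum(A^k/k!, k=0..N) with N=8, A=6.95 = 0.1759

0.1759


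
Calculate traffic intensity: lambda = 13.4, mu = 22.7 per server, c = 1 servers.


rho = lambda / (c * mu) = 13.4 / (1 * 22.7) = 0.5903

0.5903


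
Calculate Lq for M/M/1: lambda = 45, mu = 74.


rho = 45/74; Lq = rho^2/(1-rho) = 0.94

0.94


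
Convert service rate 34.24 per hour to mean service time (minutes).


Mean service time = 60/mu = 60/34.24 = 1.75 minutes

1.75 minutes


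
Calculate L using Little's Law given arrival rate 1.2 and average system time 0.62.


L = lambda * W = 1.2 * 0.62 = 0.74

0.74


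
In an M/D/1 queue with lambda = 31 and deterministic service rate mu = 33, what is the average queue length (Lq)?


M/D/1: Lq = rho^2 / (2*(1-rho)) where rho = 31/33; Lq = 7.28

7.28


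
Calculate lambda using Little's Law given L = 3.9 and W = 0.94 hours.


lambda = L / W = 3.9 / 0.94 = 4.15 per hour

4.15 per hour


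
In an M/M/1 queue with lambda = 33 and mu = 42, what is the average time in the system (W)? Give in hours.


W = 1/(mu - lambda) = 1/(42 - 33) = 0.1111 hours

0.1111 hours


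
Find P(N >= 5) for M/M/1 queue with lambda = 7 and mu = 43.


P(N >= 5) = rho^5 = (7/43)^5 = 0.0001

0.0001


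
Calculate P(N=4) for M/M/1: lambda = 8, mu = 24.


rho = 8/24; P(n) = (1-rho)*rho^n = (1-8/24)*(8/24)^4 = 0.0082

0.0082


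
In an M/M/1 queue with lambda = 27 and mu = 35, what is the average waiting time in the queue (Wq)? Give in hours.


rho = 27/35; Wq = rho/(mu - lambda) = 0.0964 hours

0.0964 hours


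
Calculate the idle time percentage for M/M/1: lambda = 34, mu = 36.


Idle fraction = (1 - rho) * 100 = (1 - 34/36) * 100 = 5.6%

5.6%


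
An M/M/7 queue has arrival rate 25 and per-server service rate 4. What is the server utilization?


rho = lambda/(c*mu) = 25/(7*4) = 0.8929

0.8929


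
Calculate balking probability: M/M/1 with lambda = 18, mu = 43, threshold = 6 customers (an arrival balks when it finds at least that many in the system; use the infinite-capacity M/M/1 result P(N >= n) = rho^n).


P(N >= 6) = rho^6 = (18/43)^6 = 0.0054

0.0054


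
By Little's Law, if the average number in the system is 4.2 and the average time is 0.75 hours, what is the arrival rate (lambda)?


lambda = L / W = 4.2 / 0.75 = 5.6 per hour

5.6 per hour


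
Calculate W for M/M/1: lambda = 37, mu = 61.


W = 1/(mu - lambda) = 1/(61 - 37) = 0.0417 hours

0.0417 hours


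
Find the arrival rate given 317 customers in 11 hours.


lambda = total arrivals / time = 317 / 11 = 28.82 per hour

28.82 per hour


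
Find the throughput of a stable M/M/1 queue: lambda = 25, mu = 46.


For a stable queue (lambda < mu), throughput = lambda = 25 per hour

25 per hour


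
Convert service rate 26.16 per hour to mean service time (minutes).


Mean service time = 60/mu = 60/26.16 = 2.29 minutes

2.29 minutes


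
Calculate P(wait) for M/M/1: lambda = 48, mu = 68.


P(wait) = rho = lambda/mu = 48/68 = 0.7059

0.7059


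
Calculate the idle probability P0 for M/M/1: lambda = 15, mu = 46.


P0 = 1 - rho = 1 - 15/46 = 0.6739

0.6739


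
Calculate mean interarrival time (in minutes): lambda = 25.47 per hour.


Mean interarrival time = 60/lambda = 60/25.47 = 2.36 minutes

2.36 minutes


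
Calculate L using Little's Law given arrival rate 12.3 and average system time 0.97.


L = lambda * W = 12.3 * 0.97 = 11.93

11.93


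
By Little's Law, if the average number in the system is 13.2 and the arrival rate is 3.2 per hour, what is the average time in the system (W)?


W = L / lambda = 13.2 / 3.2 = 4.125 hours

4.125 hours


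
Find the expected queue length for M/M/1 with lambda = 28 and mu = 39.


rho = 28/39; Lq = rho^2/(1-rho) = 1.83

1.83


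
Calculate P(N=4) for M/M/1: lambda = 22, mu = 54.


rho = 22/54; P(n) = (1-rho)*rho^n = (1-22/54)*(22/54)^4 = 0.0163

0.0163


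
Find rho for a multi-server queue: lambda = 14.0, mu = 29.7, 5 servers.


rho = lambda / (c * mu) = 14.0 / (5 * 29.7) = 0.0943

0.0943


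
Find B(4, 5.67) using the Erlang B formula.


B(N,A) = (A^N/N!) / sum(A^k/k!, k=0..N) with N=4, A=5.67 = 0.4477

0.4477


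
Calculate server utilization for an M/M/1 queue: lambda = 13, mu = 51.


rho = lambda/mu = 13/51 = 0.2549

0.2549


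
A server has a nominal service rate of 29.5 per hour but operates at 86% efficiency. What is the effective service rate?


Effective rate = mu * efficiency = 29.5 * 0.86 = 25.37 per hour

25.37 per hour


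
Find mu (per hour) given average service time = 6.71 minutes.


mu = 60 / avg_service_time = 60 / 6.71 = 8.94 per hour

8.94 per hour


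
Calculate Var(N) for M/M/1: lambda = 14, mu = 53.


rho = 14/53; Var(N) = rho/(1-rho)^2 = 0.49

0.49


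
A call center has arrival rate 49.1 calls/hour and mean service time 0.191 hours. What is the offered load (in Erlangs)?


Offered load a = lambda * E[S] = 49.1 * 0.191 = 9.38 Erlangs

9.38 Erlangs


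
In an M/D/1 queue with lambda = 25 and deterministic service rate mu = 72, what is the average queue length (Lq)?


M/D/1: Lq = rho^2 / (2*(1-rho)) where rho = 25/72; Lq = 0.09

0.09


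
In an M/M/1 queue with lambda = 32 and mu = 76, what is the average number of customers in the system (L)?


rho = 32/76; L = rho/(1-rho) = 0.73

0.73


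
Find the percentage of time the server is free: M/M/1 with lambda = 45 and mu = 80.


Idle fraction = (1 - rho) * 100 = (1 - 45/80) * 100 = 43.8%

43.8%


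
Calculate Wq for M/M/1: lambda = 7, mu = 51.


rho = 7/51; Wq = rho/(mu - lambda) = 0.0031 hours

0.0031 hours


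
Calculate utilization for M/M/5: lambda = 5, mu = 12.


rho = lambda/(c*mu) = 5/(5*12) = 0.0833

0.0833


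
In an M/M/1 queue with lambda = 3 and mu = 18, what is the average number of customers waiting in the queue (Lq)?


rho = 3/18; Lq = rho^2/(1-rho) = 0.03

0.03


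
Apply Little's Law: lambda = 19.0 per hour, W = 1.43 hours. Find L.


L = lambda * W = 19.0 * 1.43 = 27.17

27.17


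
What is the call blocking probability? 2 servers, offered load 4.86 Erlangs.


B(N,A) = (A^N/N!) / sum(A^k/k!, k=0..N) with N=2, A=4.86 = 0.6684

0.6684


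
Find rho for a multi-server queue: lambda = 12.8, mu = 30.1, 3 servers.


rho = lambda / (c * mu) = 12.8 / (3 * 30.1) = 0.1417

0.1417


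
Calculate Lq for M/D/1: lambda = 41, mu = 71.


M/D/1: Lq = rho^2 / (2*(1-rho)) where rho = 41/71; Lq = 0.39

0.39


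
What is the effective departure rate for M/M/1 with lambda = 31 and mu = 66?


For a stable queue (lambda < mu), throughput = lambda = 31 per hour

31 per hour


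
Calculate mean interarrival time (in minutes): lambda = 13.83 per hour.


Mean interarrival time = 60/lambda = 60/13.83 = 4.34 minutes

4.34 minutes


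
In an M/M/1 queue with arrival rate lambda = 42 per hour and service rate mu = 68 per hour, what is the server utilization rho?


rho = lambda/mu = 42/68 = 0.6176

0.6176


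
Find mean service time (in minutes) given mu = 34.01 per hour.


Mean service time = 60/mu = 60/34.01 = 1.76 minutes

1.76 minutes


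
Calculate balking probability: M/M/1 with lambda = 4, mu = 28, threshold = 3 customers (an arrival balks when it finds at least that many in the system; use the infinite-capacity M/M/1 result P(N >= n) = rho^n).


P(N >= 3) = rho^3 = (4/28)^3 = 0.0029

0.0029


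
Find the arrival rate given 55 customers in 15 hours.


lambda = total arrivals / time = 55 / 15 = 3.67 per hour

3.67 per hour


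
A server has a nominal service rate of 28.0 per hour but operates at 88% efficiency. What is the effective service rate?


Effective rate = mu * efficiency = 28.0 * 0.88 = 24.64 per hour

24.64 per hour


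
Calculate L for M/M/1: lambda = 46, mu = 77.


rho = 46/77; L = rho/(1-rho) = 1.48

1.48


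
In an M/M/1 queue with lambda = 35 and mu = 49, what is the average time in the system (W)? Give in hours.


W = 1/(mu - lambda) = 1/(49 - 35) = 0.0714 hours

0.0714 hours


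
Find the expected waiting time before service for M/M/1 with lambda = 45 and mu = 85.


rho = 45/85; Wq = rho/(mu - lambda) = 0.0132 hours

0.0132 hours


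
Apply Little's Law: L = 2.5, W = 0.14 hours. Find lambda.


lambda = L / W = 2.5 / 0.14 = 17.86 per hour

17.86 per hour


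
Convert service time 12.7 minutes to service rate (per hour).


mu = 60 / avg_service_time = 60 / 12.7 = 4.72 per hour

4.72 per hour


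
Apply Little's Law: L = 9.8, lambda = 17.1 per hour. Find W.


W = L / lambda = 9.8 / 17.1 = 0.5731 hours

0.5731 hours


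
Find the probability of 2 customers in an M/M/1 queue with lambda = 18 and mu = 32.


rho = 18/32; P(n) = (1-rho)*rho^n = (1-18/32)*(18/32)^2 = 0.1384

0.1384


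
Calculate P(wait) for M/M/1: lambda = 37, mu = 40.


P(wait) = rho = lambda/mu = 37/40 = 0.925

0.925


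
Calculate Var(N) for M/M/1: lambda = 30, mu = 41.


rho = 30/41; Var(N) = rho/(1-rho)^2 = 10.17

10.17


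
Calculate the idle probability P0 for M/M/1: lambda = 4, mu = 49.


P0 = 1 - rho = 1 - 4/49 = 0.9184

0.9184


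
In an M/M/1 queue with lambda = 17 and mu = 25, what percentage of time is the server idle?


Idle fraction = (1 - rho) * 100 = (1 - 17/25) * 100 = 32.0%

32.0%


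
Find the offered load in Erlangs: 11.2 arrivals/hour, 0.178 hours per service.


Offered load a = lambda * E[S] = 11.2 * 0.178 = 1.99 Erlangs

1.99 Erlangs


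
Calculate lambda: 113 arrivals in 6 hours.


lambda = total arrivals / time = 113 / 6 = 18.83 per hour

18.83 per hour


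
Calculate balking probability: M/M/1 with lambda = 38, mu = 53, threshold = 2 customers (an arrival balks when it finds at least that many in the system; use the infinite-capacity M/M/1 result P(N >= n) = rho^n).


P(N >= 2) = rho^2 = (38/53)^2 = 0.5141

0.5141


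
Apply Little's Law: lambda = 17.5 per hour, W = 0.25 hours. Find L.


L = lambda * W = 17.5 * 0.25 = 4.38

4.38


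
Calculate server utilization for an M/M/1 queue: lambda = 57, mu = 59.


rho = lambda/mu = 57/59 = 0.9661

0.9661


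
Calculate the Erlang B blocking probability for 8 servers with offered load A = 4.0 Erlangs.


B(N,A) = (A^N/N!) / sum(A^k/k!, k=0..N) with N=8, A=4.0 = 0.0304

0.0304


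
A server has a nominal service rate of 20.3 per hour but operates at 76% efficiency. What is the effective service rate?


Effective rate = mu * efficiency = 20.3 * 0.76 = 15.43 per hour

15.43 per hour


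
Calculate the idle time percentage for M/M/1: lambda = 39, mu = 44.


Idle fraction = (1 - rho) * 100 = (1 - 39/44) * 100 = 11.4%

11.4%


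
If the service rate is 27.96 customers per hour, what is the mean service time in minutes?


Mean service time = 60/mu = 60/27.96 = 2.15 minutes

2.15 minutes


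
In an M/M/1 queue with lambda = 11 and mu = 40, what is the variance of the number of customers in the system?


rho = 11/40; Var(N) = rho/(1-rho)^2 = 0.52

0.52


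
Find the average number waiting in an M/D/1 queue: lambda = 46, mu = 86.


M/D/1: Lq = rho^2 / (2*(1-rho)) where rho = 46/86; Lq = 0.31

0.31


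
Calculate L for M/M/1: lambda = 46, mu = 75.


rho = 46/75; L = rho/(1-rho) = 1.59

1.59


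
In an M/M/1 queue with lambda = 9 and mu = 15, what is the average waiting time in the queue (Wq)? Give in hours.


rho = 9/15; Wq = rho/(mu - lambda) = 0.1 hours

0.1 hours


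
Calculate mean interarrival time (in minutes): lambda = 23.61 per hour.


Mean interarrival time = 60/lambda = 60/23.61 = 2.54 minutes

2.54 minutes


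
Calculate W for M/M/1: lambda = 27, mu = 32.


W = 1/(mu - lambda) = 1/(32 - 27) = 0.2 hours

0.2 hours


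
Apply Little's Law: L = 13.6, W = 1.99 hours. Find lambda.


lambda = L / W = 13.6 / 1.99 = 6.83 per hour

6.83 per hour


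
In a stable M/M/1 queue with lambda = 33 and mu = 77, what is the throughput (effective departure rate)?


For a stable queue (lambda < mu), throughput = lambda = 33 per hour

33 per hour


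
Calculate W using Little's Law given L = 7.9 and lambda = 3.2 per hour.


W = L / lambda = 7.9 / 3.2 = 2.4688 hours

2.4688 hours


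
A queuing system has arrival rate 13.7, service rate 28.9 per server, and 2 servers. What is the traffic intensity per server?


rho = lambda / (c * mu) = 13.7 / (2 * 28.9) = 0.237

0.237


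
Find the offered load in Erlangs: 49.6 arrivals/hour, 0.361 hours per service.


Offered load a = lambda * E[S] = 49.6 * 0.361 = 17.91 Erlangs

17.91 Erlangs


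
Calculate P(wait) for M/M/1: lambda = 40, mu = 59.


P(wait) = rho = lambda/mu = 40/59 = 0.678

0.678


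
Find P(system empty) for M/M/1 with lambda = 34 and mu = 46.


P0 = 1 - rho = 1 - 34/46 = 0.2609

0.2609


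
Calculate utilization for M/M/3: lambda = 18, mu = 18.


rho = lambda/(c*mu) = 18/(3*18) = 0.3333

0.3333


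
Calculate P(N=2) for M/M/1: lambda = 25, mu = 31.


rho = 25/31; P(n) = (1-rho)*rho^n = (1-25/31)*(25/31)^2 = 0.1259

0.1259


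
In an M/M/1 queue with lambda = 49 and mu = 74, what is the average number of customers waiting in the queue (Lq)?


rho = 49/74; Lq = rho^2/(1-rho) = 1.3

1.3


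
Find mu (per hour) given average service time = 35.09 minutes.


mu = 60 / avg_service_time = 60 / 35.09 = 1.71 per hour

1.71 per hour


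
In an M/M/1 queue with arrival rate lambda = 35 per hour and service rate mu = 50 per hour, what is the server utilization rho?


rho = lambda/mu = 35/50 = 0.7

0.7


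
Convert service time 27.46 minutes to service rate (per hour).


mu = 60 / avg_service_time = 60 / 27.46 = 2.18 per hour

2.18 per hour


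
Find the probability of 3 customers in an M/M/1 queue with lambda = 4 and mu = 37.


rho = 4/37; P(n) = (1-rho)*rho^n = (1-4/37)*(4/37)^3 = 0.0011

0.0011


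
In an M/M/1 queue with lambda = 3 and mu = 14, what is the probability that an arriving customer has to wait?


P(wait) = rho = lambda/mu = 3/14 = 0.2143

0.2143


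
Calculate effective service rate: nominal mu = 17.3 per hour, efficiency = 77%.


Effective rate = mu * efficiency = 17.3 * 0.77 = 13.32 per hour

13.32 per hour


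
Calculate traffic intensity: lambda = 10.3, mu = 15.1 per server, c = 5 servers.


rho = lambda / (c * mu) = 10.3 / (5 * 15.1) = 0.1364

0.1364


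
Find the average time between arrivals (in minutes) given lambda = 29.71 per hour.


Mean interarrival time = 60/lambda = 60/29.71 = 2.02 minutes

2.02 minutes


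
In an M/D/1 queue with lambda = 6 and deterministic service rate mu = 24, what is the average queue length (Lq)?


M/D/1: Lq = rho^2 / (2*(1-rho)) where rho = 6/24; Lq = 0.04

0.04


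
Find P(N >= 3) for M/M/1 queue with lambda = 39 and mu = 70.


P(N >= 3) = rho^3 = (39/70)^3 = 0.1729

0.1729


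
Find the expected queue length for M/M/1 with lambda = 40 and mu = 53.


rho = 40/53; Lq = rho^2/(1-rho) = 2.32

2.32


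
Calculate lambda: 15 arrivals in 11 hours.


lambda = total arrivals / time = 15 / 11 = 1.36 per hour

1.36 per hour


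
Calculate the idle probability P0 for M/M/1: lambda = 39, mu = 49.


P0 = 1 - rho = 1 - 39/49 = 0.2041

0.2041


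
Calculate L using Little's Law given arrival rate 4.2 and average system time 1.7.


L = lambda * W = 4.2 * 1.7 = 7.14

7.14


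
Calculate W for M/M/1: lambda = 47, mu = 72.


W = 1/(mu - lambda) = 1/(72 - 47) = 0.04 hours

0.04 hours


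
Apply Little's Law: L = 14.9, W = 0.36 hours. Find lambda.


lambda = L / W = 14.9 / 0.36 = 41.39 per hour

41.39 per hour


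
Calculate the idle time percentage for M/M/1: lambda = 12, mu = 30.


Idle fraction = (1 - rho) * 100 = (1 - 12/30) * 100 = 60.0%

60.0%


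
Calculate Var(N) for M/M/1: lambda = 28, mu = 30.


rho = 28/30; Var(N) = rho/(1-rho)^2 = 210.0

210.0


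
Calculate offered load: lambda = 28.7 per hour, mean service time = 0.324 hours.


Offered load a = lambda * E[S] = 28.7 * 0.324 = 9.3 Erlangs

9.3 Erlangs


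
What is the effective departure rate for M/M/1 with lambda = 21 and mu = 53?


For a stable queue (lambda < mu), throughput = lambda = 21 per hour

21 per hour


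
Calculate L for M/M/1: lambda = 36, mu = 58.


rho = 36/58; L = rho/(1-rho) = 1.64

1.64


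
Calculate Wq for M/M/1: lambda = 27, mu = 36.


rho = 27/36; Wq = rho/(mu - lambda) = 0.0833 hours

0.0833 hours


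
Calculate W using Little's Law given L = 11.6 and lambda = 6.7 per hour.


W = L / lambda = 11.6 / 6.7 = 1.7313 hours

1.7313 hours


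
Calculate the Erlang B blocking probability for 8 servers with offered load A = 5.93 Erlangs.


B(N,A) = (A^N/N!) / sum(A^k/k!, k=0..N) with N=8, A=5.93 = 0.118

0.118


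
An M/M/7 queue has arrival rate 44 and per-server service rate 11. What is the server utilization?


rho = lambda/(c*mu) = 44/(7*11) = 0.5714

0.5714


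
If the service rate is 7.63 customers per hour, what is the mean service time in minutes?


Mean service time = 60/mu = 60/7.63 = 7.86 minutes

7.86 minutes


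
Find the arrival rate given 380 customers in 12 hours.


lambda = total arrivals / time = 380 / 12 = 31.67 per hour

31.67 per hour


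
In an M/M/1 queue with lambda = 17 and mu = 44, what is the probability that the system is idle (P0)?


P0 = 1 - rho = 1 - 17/44 = 0.6136

0.6136


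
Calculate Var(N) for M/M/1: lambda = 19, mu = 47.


rho = 19/47; Var(N) = rho/(1-rho)^2 = 1.14

1.14


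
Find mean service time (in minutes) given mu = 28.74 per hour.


Mean service time = 60/mu = 60/28.74 = 2.09 minutes

2.09 minutes


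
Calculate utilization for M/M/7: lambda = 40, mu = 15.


rho = lambda/(c*mu) = 40/(7*15) = 0.381

0.381


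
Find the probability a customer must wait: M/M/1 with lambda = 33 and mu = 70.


P(wait) = rho = lambda/mu = 33/70 = 0.4714

0.4714


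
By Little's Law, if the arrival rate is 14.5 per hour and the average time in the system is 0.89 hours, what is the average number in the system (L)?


L = lambda * W = 14.5 * 0.89 = 12.91

12.91


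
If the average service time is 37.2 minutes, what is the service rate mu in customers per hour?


mu = 60 / avg_service_time = 60 / 37.2 = 1.61 per hour

1.61 per hour


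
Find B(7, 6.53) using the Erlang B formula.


B(N,A) = (A^N/N!) / sum(A^k/k!, k=0..N) with N=7, A=6.53 = 0.2193

0.2193


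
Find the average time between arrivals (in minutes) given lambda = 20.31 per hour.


Mean interarrival time = 60/lambda = 60/20.31 = 2.95 minutes

2.95 minutes


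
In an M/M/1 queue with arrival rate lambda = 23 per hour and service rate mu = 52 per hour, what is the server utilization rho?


rho = lambda/mu = 23/52 = 0.4423

0.4423


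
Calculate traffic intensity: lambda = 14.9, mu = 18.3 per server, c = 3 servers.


rho = lambda / (c * mu) = 14.9 / (3 * 18.3) = 0.2714

0.2714


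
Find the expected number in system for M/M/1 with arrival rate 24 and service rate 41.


rho = 24/41; L = rho/(1-rho) = 1.41

1.41


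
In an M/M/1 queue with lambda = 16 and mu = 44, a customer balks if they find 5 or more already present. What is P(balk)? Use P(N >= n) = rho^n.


P(N >= 5) = rho^5 = (16/44)^5 = 0.0064

0.0064


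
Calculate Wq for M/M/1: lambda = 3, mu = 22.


rho = 3/22; Wq = rho/(mu - lambda) = 0.0072 hours

0.0072 hours


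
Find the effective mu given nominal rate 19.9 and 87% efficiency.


Effective rate = mu * efficiency = 19.9 * 0.87 = 17.31 per hour

17.31 per hour


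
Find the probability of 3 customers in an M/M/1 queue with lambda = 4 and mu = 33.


rho = 4/33; P(n) = (1-rho)*rho^n = (1-4/33)*(4/33)^3 = 0.0016

0.0016


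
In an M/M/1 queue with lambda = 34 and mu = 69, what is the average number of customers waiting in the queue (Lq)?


rho = 34/69; Lq = rho^2/(1-rho) = 0.48

0.48


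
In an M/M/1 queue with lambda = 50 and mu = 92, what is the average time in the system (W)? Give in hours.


W = 1/(mu - lambda) = 1/(92 - 50) = 0.0238 hours

0.0238 hours


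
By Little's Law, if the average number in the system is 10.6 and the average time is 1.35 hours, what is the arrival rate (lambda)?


lambda = L / W = 10.6 / 1.35 = 7.85 per hour

7.85 per hour


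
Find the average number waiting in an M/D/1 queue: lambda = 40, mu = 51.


M/D/1: Lq = rho^2 / (2*(1-rho)) where rho = 40/51; Lq = 1.43

1.43


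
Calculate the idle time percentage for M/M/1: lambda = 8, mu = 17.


Idle fraction = (1 - rho) * 100 = (1 - 8/17) * 100 = 52.9%

52.9%


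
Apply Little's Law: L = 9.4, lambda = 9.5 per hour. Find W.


W = L / lambda = 9.4 / 9.5 = 0.9895 hours

0.9895 hours


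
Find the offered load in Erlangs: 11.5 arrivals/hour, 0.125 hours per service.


Offered load a = lambda * E[S] = 11.5 * 0.125 = 1.44 Erlangs

1.44 Erlangs


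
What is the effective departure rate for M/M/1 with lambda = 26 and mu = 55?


For a stable queue (lambda < mu), throughput = lambda = 26 per hour

26 per hour


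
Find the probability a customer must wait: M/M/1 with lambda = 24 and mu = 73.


P(wait) = rho = lambda/mu = 24/73 = 0.3288

0.3288


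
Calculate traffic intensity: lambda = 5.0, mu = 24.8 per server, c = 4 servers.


rho = lambda / (c * mu) = 5.0 / (4 * 24.8) = 0.0504

0.0504


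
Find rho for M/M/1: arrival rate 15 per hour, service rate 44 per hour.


rho = lambda/mu = 15/44 = 0.3409

0.3409


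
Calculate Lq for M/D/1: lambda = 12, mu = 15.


M/D/1: Lq = rho^2 / (2*(1-rho)) where rho = 12/15; Lq = 1.6

1.6


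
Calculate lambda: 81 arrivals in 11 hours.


lambda = total arrivals / time = 81 / 11 = 7.36 per hour

7.36 per hour


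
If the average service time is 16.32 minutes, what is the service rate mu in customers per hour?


mu = 60 / avg_service_time = 60 / 16.32 = 3.68 per hour

3.68 per hour


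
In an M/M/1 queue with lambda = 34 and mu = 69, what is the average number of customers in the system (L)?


rho = 34/69; L = rho/(1-rho) = 0.97

0.97


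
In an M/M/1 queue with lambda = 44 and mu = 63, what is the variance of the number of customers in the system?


rho = 44/63; Var(N) = rho/(1-rho)^2 = 7.68

7.68


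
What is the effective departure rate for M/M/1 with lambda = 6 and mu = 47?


For a stable queue (lambda < mu), throughput = lambda = 6 per hour

6 per hour


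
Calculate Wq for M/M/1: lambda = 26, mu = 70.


rho = 26/70; Wq = rho/(mu - lambda) = 0.0084 hours

0.0084 hours


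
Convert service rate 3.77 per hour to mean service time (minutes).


Mean service time = 60/mu = 60/3.77 = 15.92 minutes

15.92 minutes


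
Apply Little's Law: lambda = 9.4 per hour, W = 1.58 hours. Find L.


L = lambda * W = 9.4 * 1.58 = 14.85

14.85


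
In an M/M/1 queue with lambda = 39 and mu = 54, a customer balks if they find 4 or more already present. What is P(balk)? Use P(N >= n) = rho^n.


P(N >= 4) = rho^4 = (39/54)^4 = 0.2721

0.2721


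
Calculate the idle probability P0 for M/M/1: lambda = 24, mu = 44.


P0 = 1 - rho = 1 - 24/44 = 0.4545

0.4545


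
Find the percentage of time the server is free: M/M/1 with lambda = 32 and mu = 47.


Idle fraction = (1 - rho) * 100 = (1 - 32/47) * 100 = 31.9%

31.9%


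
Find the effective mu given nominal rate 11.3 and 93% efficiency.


Effective rate = mu * efficiency = 11.3 * 0.93 = 10.51 per hour

10.51 per hour


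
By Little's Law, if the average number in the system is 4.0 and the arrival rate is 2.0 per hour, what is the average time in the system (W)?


W = L / lambda = 4.0 / 2.0 = 2.0 hours

2.0 hours


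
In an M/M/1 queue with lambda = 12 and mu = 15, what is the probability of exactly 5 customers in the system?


rho = 12/15; P(n) = (1-rho)*rho^n = (1-12/15)*(12/15)^5 = 0.0655

0.0655


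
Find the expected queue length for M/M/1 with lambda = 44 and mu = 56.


rho = 44/56; Lq = rho^2/(1-rho) = 2.88

2.88


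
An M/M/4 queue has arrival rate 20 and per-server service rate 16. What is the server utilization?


rho = lambda/(c*mu) = 20/(4*16) = 0.3125

0.3125


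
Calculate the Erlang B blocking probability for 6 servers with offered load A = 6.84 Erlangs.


B(N,A) = (A^N/N!) / sum(A^k/k!, k=0..N) with N=6, A=6.84 = 0.3212

0.3212


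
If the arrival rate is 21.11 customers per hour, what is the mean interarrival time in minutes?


Mean interarrival time = 60/lambda = 60/21.11 = 2.84 minutes

2.84 minutes


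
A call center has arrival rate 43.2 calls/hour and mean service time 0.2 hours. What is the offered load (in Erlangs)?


Offered load a = lambda * E[S] = 43.2 * 0.2 = 8.64 Erlangs

8.64 Erlangs
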